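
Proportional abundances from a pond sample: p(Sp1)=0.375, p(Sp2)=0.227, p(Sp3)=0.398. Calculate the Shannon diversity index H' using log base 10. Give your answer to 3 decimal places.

0.465

Each pᵢ log₁₀ pᵢ term (working shown to 5 dp, full precision carried): 0.375×(-0.42597)=-0.15974, 0.227×(-0.64397)=-0.14618, 0.398×(-0.40012)=-0.15925.
Sum = -0.46517, so H' = 0.465.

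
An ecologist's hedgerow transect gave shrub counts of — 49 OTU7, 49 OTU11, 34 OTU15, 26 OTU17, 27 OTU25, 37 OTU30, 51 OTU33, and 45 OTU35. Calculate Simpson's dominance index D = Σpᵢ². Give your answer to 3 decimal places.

Total N = 49+49+34+26+27+37+51+45 = 318, so the proportions are 0.15409, 0.15409, 0.10692, 0.08176, 0.08491, 0.11635, 0.16038, 0.14151 (working shown to 5 dp, full precision carried).
D = 0.15409² + 0.15409² + 0.10692² + 0.08176² + 0.08491² + 0.11635² + 0.16038² + 0.14151² = 0.02374 + 0.02374 + 0.01143 + 0.00668 + 0.00721 + 0.01354 + 0.02572 + 0.02002 = 0.13210.
To 3 decimal places, D = 0.132.

0.132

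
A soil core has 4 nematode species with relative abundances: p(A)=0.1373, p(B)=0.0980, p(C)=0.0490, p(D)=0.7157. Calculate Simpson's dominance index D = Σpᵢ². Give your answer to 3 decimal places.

0.543

D = 0.1373² + 0.098² + 0.049² + 0.7157² = 0.01885 + 0.00960 + 0.00240 + 0.51223 = 0.54308 (working shown to 5 dp, full precision carried).
To 3 decimal places, D = 0.543.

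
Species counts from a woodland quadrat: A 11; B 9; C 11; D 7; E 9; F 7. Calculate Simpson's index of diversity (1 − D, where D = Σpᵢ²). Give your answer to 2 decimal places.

Total N = 11+9+11+7+9+7 = 54, so the proportions are 0.2037, 0.1667, 0.2037, 0.1296, 0.1667, 0.1296 (working shown to 4 dp, full precision carried).
D = 0.2037² + 0.1667² + 0.2037² + 0.1296² + 0.1667² + 0.1296² = 0.0415 + 0.0278 + 0.0415 + 0.0168 + 0.0278 + 0.0168 = 0.1722.
So 1 − D = 0.8278, i.e. 0.83 to 2 decimal places.

0.83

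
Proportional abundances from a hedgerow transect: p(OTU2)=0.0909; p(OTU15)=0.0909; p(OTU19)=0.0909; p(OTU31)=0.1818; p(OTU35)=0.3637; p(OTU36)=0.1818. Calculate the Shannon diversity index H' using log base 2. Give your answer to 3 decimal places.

2.368

Each pᵢ log₂ pᵢ term (working shown to 5 dp, full precision carried): 0.0909×(-3.45958)=-0.31448, 0.0909×(-3.45958)=-0.31448, 0.0909×(-3.45958)=-0.31448, 0.1818×(-2.45958)=-0.44715, 0.3637×(-1.45918)=-0.53070, 0.1818×(-2.45958)=-0.44715.
Sum = -2.36843, so H' = 2.368.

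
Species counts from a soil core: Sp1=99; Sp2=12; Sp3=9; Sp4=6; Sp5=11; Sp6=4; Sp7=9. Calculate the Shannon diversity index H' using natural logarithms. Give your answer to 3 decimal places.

1.231

Total N = 99+12+9+6+11+4+9 = 150, so the proportions are 0.66, 0.08, 0.06, 0.04, 0.07333, 0.02667, 0.06 (working shown to 5 dp, full precision carried).
Each pᵢ ln pᵢ term: 0.66×(-0.41552)=-0.27424, 0.08×(-2.52573)=-0.20206, 0.06×(-2.81341)=-0.16880, 0.04×(-3.21888)=-0.12876, 0.07333×(-2.61274)=-0.19160, 0.02667×(-3.62434)=-0.09665, 0.06×(-2.81341)=-0.16880.
Sum = -1.23091, so H' = 1.231.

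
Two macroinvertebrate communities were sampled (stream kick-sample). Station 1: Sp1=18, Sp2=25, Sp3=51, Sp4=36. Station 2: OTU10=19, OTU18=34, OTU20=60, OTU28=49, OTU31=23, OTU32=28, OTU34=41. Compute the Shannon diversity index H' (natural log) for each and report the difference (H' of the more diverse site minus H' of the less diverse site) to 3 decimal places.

Station 1: N=130, proportions 0.13846, 0.19231, 0.39231, 0.27692, giving H' = 1.31347 (working shown to 5 dp, full precision carried).
Station 2: N=254, proportions 0.0748, 0.13386, 0.23622, 0.19291, 0.09055, 0.11024, 0.16142, giving H' = 1.87641.
Difference = |1.31347 − 1.87641| = 0.56294, i.e. 0.563 to 3 decimal places.

0.563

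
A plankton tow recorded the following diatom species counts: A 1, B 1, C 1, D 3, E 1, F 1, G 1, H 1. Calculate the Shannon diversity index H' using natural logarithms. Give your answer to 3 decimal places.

1.973

Total N = 1+1+1+3+1+1+1+1 = 10, so the proportions are 0.1, 0.1, 0.1, 0.3, 0.1, 0.1, 0.1, 0.1 (working shown to 5 dp, full precision carried).
Each pᵢ ln pᵢ term: 0.1×(-2.30259)=-0.23026, 0.1×(-2.30259)=-0.23026, 0.1×(-2.30259)=-0.23026, 0.3×(-1.20397)=-0.36119, 0.1×(-2.30259)=-0.23026, 0.1×(-2.30259)=-0.23026, 0.1×(-2.30259)=-0.23026, 0.1×(-2.30259)=-0.23026.
Sum = -1.97300, so H' = 1.973.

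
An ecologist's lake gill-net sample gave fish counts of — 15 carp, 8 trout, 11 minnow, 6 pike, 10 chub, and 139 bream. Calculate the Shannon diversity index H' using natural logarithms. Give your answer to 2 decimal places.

0.99

Total N = 15+8+11+6+10+139 = 189, so the proportions are 0.0794, 0.0423, 0.0582, 0.0317, 0.0529, 0.7354 (working shown to 4 dp, full precision carried).
Each pᵢ ln pᵢ term: 0.0794×(-2.5337)=-0.2011, 0.0423×(-3.1623)=-0.1339, 0.0582×(-2.8439)=-0.1655, 0.0317×(-3.4500)=-0.1095, 0.0529×(-2.9392)=-0.1555, 0.7354×(-0.3073)=-0.2260.
Sum = -0.9915, so H' = 0.99.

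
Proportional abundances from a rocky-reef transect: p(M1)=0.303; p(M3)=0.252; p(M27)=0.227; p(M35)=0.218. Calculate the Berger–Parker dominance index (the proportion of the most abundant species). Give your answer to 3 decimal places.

The largest proportion is 0.303, i.e. d = 0.303 to 3 decimal places.

0.303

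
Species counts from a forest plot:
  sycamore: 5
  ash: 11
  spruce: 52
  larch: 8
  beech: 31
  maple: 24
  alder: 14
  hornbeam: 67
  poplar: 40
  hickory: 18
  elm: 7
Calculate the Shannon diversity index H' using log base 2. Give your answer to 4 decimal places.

3.0559

Total N = 5+11+52+8+31+24+14+67+40+18+7 = 277, so the proportions are 0.018051, 0.039711, 0.187726, 0.028881, 0.111913, 0.086643, 0.050542, 0.241877, 0.144404, 0.064982, 0.025271 (working shown to 6 dp, full precision carried).
Each pᵢ log₂ pᵢ term: 0.018051×(-5.791814)=-0.104545, 0.039711×(-4.654311)=-0.184828, 0.187726×(-2.413302)=-0.453039, 0.028881×(-5.113742)=-0.147689, 0.111913×(-3.159546)=-0.353595, 0.086643×(-3.528780)=-0.305743, 0.050542×(-4.306387)=-0.217651, 0.241877×(-2.047653)=-0.495281, 0.144404×(-2.791814)=-0.403150, 0.064982×(-3.943817)=-0.256277, 0.025271×(-5.306387)=-0.134096.
Sum = -3.055895, so H' = 3.0559.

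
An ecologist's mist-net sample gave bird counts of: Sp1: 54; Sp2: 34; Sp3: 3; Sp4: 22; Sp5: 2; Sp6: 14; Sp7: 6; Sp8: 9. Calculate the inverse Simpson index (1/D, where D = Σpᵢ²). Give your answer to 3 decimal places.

Total N = 54+34+3+22+2+14+6+9 = 144, so the proportions are 0.375, 0.2361111, 0.0208333, 0.1527778, 0.0138889, 0.0972222, 0.0416667, 0.0625 (working shown to 7 dp, full precision carried).
D = 0.375² + 0.2361111² + 0.0208333² + 0.1527778² + 0.0138889² + 0.0972222² + 0.0416667² + 0.0625² = 0.1406250 + 0.0557485 + 0.0004340 + 0.0233410 + 0.0001929 + 0.0094522 + 0.0017361 + 0.0039062 = 0.2354360.
So 1/D = 4.24744, i.e. 4.247 to 3 decimal places.

4.247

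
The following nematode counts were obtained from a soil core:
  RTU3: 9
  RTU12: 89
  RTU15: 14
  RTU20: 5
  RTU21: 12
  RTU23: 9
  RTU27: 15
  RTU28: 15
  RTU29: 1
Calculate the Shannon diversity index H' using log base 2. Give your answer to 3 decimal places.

2.321

Total N = 9+89+14+5+12+9+15+15+1 = 169, so the proportions are 0.05325, 0.52663, 0.08284, 0.02959, 0.07101, 0.05325, 0.08876, 0.08876, 0.00592 (working shown to 5 dp, full precision carried).
Each pᵢ log₂ pᵢ term: 0.05325×(-4.23095)=-0.22532, 0.52663×(-0.92515)=-0.48721, 0.08284×(-3.59352)=-0.29769, 0.02959×(-5.07895)=-0.15026, 0.07101×(-3.81592)=-0.27095, 0.05325×(-4.23095)=-0.22532, 0.08876×(-3.49399)=-0.31012, 0.08876×(-3.49399)=-0.31012, 0.00592×(-7.40088)=-0.04379.
Sum = -2.32077, so H' = 2.321.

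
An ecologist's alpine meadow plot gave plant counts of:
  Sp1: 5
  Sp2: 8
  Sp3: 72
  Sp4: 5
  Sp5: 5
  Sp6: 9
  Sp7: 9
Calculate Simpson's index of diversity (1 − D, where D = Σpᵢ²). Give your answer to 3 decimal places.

Total N = 5+8+72+5+5+9+9 = 113, so the proportions are 0.04425, 0.0708, 0.63717, 0.04425, 0.04425, 0.07965, 0.07965 (working shown to 5 dp, full precision carried).
D = 0.04425² + 0.0708² + 0.63717² + 0.04425² + 0.04425² + 0.07965² + 0.07965² = 0.00196 + 0.00501 + 0.40598 + 0.00196 + 0.00196 + 0.00634 + 0.00634 = 0.42956.
So 1 − D = 0.57044, i.e. 0.570 to 3 decimal places.

0.570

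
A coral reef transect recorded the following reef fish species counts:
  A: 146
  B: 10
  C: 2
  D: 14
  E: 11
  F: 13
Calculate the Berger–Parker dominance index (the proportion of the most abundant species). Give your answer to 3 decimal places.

0.745

Total N = 146+10+2+14+11+13 = 196, so the proportions are 0.7449, 0.05102, 0.0102, 0.07143, 0.05612, 0.06633 (working shown to 5 dp, full precision carried).
The largest proportion is 0.7449, i.e. d = 0.745 to 3 decimal places.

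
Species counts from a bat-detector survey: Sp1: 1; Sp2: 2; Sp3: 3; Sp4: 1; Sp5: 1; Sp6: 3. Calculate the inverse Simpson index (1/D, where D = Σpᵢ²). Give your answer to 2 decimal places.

4.84

Total N = 1+2+3+1+1+3 = 11, so the proportions are 0.090909, 0.181818, 0.272727, 0.090909, 0.090909, 0.272727 (working shown to 6 dp, full precision carried).
D = 0.090909² + 0.181818² + 0.272727² + 0.090909² + 0.090909² + 0.272727² = 0.008264 + 0.033058 + 0.074380 + 0.008264 + 0.008264 + 0.074380 = 0.206612.
So 1/D = 4.8400, i.e. 4.84 to 2 decimal places.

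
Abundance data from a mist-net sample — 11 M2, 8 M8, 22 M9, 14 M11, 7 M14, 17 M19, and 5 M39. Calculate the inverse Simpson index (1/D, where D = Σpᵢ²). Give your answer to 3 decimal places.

5.746

Total N = 11+8+22+14+7+17+5 = 84, so the proportions are 0.1309524, 0.0952381, 0.2619048, 0.1666667, 0.0833333, 0.202381, 0.0595238 (working shown to 7 dp, full precision carried).
D = 0.1309524² + 0.0952381² + 0.2619048² + 0.1666667² + 0.0833333² + 0.202381² + 0.0595238² = 0.0171485 + 0.0090703 + 0.0685941 + 0.0277778 + 0.0069444 + 0.0409580 + 0.0035431 = 0.1740363.
So 1/D = 5.74593, i.e. 5.746 to 3 decimal places.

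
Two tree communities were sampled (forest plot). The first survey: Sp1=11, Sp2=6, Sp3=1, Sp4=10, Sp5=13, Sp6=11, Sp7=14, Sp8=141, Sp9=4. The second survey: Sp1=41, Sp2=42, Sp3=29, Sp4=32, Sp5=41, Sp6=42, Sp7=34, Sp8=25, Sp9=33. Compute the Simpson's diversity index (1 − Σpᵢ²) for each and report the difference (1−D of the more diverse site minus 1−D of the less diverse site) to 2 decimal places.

0.35

The first survey: N=211, proportions 0.0521, 0.0284, 0.0047, 0.0474, 0.0616, 0.0521, 0.0664, 0.6682, 0.019, giving 1−D = 0.5364 (working shown to 4 dp, full precision carried).
The second survey: N=319, proportions 0.1285, 0.1317, 0.0909, 0.1003, 0.1285, 0.1317, 0.1066, 0.0784, 0.1034, giving 1−D = 0.8858.
Difference = |0.5364 − 0.8858| = 0.3494, i.e. 0.35 to 2 decimal places.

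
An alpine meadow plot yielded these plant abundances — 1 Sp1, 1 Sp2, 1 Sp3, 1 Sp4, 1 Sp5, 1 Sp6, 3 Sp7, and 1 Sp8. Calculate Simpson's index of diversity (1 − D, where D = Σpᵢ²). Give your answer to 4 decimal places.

0.8400

Total N = 1+1+1+1+1+1+3+1 = 10, so the proportions are 0.1, 0.1, 0.1, 0.1, 0.1, 0.1, 0.3, 0.1 (working shown to 6 dp, full precision carried).
D = 0.1² + 0.1² + 0.1² + 0.1² + 0.1² + 0.1² + 0.3² + 0.1² = 0.010000 + 0.010000 + 0.010000 + 0.010000 + 0.010000 + 0.010000 + 0.090000 + 0.010000 = 0.160000.
So 1 − D = 0.840000, i.e. 0.8400 to 4 decimal places.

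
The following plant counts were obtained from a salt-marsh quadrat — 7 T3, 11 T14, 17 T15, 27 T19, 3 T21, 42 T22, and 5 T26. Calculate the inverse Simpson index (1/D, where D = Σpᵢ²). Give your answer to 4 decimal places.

Total N = 7+11+17+27+3+42+5 = 112, so the proportions are 0.0625, 0.09821429, 0.15178571, 0.24107143, 0.02678571, 0.375, 0.04464286 (working shown to 8 dp, full precision carried).
D = 0.0625² + 0.09821429² + 0.15178571² + 0.24107143² + 0.02678571² + 0.375² + 0.04464286² = 0.00390625 + 0.00964605 + 0.02303890 + 0.05811543 + 0.00071747 + 0.14062500 + 0.00199298 = 0.23804209.
So 1/D = 4.200938, i.e. 4.2009 to 4 decimal places.

4.2009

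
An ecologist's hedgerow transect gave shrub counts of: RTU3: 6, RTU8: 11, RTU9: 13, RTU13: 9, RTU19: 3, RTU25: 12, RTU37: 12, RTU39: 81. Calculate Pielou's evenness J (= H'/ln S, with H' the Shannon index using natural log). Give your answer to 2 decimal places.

0.73

Total N = 6+11+13+9+3+12+12+81 = 147, so the proportions are 0.0408, 0.0748, 0.0884, 0.0612, 0.0204, 0.0816, 0.0816, 0.551 (working shown to 4 dp, full precision carried).
H' = −Σ pᵢ ln pᵢ = −((-0.1306) + (-0.1940) + (-0.2145) + (-0.1710) + (-0.0794) + (-0.2045) + (-0.2045) + (-0.3284)) = 1.5270.
With S = 8 species, ln S = 2.0794, so J = 1.5270/2.0794 = 0.7343, i.e. 0.73 to 2 decimal places.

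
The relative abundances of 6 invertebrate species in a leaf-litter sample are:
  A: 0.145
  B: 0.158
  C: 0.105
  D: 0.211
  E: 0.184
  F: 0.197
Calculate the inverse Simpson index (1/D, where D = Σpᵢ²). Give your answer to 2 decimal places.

5.74

D = 0.145² + 0.158² + 0.105² + 0.211² + 0.184² + 0.197² = 0.021025 + 0.024964 + 0.011025 + 0.044521 + 0.033856 + 0.038809 = 0.174200 (working shown to 6 dp, full precision carried).
So 1/D = 5.7405, i.e. 5.74 to 2 decimal places.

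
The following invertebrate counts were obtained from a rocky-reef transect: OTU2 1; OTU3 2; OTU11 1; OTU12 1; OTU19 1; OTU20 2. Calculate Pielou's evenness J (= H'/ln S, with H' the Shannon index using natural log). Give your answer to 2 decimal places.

0.97

Total N = 1+2+1+1+1+2 = 8, so the proportions are 0.125, 0.25, 0.125, 0.125, 0.125, 0.25 (working shown to 4 dp, full precision carried).
H' = −Σ pᵢ ln pᵢ = −((-0.2599) + (-0.3466) + (-0.2599) + (-0.2599) + (-0.2599) + (-0.3466)) = 1.7329.
With S = 6 species, ln S = 1.7918, so J = 1.7329/1.7918 = 0.9671, i.e. 0.97 to 2 decimal places.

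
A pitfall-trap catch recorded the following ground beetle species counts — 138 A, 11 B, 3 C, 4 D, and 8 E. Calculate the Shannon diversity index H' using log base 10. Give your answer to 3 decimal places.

Total N = 138+11+3+4+8 = 164, so the proportions are 0.84146, 0.06707, 0.01829, 0.02439, 0.04878 (working shown to 5 dp, full precision carried).
Each pᵢ log₁₀ pᵢ term: 0.84146×(-0.07496)=-0.06308, 0.06707×(-1.17345)=-0.07871, 0.01829×(-1.73772)=-0.03179, 0.02439×(-1.61278)=-0.03934, 0.04878×(-1.31175)=-0.06399.
Sum = -0.27690, so H' = 0.277.

0.277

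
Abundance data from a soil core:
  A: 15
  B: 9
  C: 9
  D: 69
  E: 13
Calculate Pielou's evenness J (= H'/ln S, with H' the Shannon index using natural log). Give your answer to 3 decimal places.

0.756

Total N = 15+9+9+69+13 = 115, so the proportions are 0.13043, 0.07826, 0.07826, 0.6, 0.11304 (working shown to 5 dp, full precision carried).
H' = −Σ pᵢ ln pᵢ = −((-0.26568) + (-0.19939) + (-0.19939) + (-0.30650) + (-0.24643)) = 1.21738.
With S = 5 species, ln S = 1.60944, so J = 1.21738/1.60944 = 0.75640, i.e. 0.756 to 3 decimal places.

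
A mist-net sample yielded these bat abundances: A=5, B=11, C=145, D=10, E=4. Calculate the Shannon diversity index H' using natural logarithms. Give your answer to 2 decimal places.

Total N = 5+11+145+10+4 = 175, so the proportions are 0.0286, 0.0629, 0.8286, 0.0571, 0.0229 (working shown to 4 dp, full precision carried).
Each pᵢ ln pᵢ term: 0.0286×(-3.5553)=-0.1016, 0.0629×(-2.7669)=-0.1739, 0.8286×(-0.1881)=-0.1558, 0.0571×(-2.8622)=-0.1636, 0.0229×(-3.7785)=-0.0864.
Sum = -0.6812, so H' = 0.68.

0.68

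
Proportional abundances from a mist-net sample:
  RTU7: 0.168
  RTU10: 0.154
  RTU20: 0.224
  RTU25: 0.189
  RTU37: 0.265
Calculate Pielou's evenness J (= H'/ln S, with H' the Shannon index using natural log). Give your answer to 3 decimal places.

H' = −Σ pᵢ ln pᵢ = −((-0.29968) + (-0.28810) + (-0.33513) + (-0.31488) + (-0.35193)) = 1.58971 (working shown to 5 dp, full precision carried).
With S = 5 species, ln S = 1.60944, so J = 1.58971/1.60944 = 0.98774, i.e. 0.988 to 3 decimal places.

0.988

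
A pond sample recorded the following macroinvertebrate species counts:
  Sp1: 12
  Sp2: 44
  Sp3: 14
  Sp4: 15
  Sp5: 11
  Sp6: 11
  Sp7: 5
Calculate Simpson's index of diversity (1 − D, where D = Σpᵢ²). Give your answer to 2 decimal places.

Total N = 12+44+14+15+11+11+5 = 112, so the proportions are 0.1071, 0.3929, 0.125, 0.1339, 0.0982, 0.0982, 0.0446 (working shown to 4 dp, full precision carried).
D = 0.1071² + 0.3929² + 0.125² + 0.1339² + 0.0982² + 0.0982² + 0.0446² = 0.0115 + 0.1543 + 0.0156 + 0.0179 + 0.0096 + 0.0096 + 0.0020 = 0.2207.
So 1 − D = 0.7793, i.e. 0.78 to 2 decimal places.

0.78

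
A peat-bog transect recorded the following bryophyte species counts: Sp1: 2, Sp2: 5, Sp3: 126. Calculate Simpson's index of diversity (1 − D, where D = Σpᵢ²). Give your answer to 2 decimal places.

0.10

Total N = 2+5+126 = 133, so the proportions are 0.015, 0.0376, 0.9474 (working shown to 4 dp, full precision carried).
D = 0.015² + 0.0376² + 0.9474² = 0.0002 + 0.0014 + 0.8975 = 0.8991.
So 1 − D = 0.1009, i.e. 0.10 to 2 decimal places.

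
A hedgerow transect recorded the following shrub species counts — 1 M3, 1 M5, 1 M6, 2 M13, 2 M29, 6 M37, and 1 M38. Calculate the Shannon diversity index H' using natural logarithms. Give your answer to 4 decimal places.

1.6731

Total N = 1+1+1+2+2+6+1 = 14, so the proportions are 0.071429, 0.071429, 0.071429, 0.142857, 0.142857, 0.428571, 0.071429 (working shown to 6 dp, full precision carried).
Each pᵢ ln pᵢ term: 0.071429×(-2.639057)=-0.188504, 0.071429×(-2.639057)=-0.188504, 0.071429×(-2.639057)=-0.188504, 0.142857×(-1.945910)=-0.277987, 0.142857×(-1.945910)=-0.277987, 0.428571×(-0.847298)=-0.363128, 0.071429×(-2.639057)=-0.188504.
Sum = -1.673118, so H' = 1.6731.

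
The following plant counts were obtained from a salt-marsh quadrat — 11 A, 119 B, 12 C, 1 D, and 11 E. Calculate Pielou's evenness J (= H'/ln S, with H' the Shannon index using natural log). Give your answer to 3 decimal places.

Total N = 11+119+12+1+11 = 154, so the proportions are 0.07143, 0.77273, 0.07792, 0.00649, 0.07143 (working shown to 5 dp, full precision carried).
H' = −Σ pᵢ ln pᵢ = −((-0.18850) + (-0.19923) + (-0.19886) + (-0.03271) + (-0.18850)) = 0.80781.
With S = 5 species, ln S = 1.60944, so J = 0.80781/1.60944 = 0.50192, i.e. 0.502 to 3 decimal places.

0.502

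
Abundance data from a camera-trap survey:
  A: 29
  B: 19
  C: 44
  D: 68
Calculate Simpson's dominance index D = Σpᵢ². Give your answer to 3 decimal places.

0.303

Total N = 29+19+44+68 = 160, so the proportions are 0.18125, 0.11875, 0.275, 0.425 (working shown to 5 dp, full precision carried).
D = 0.18125² + 0.11875² + 0.275² + 0.425² = 0.03285 + 0.01410 + 0.07563 + 0.18062 = 0.30320.
To 3 decimal places, D = 0.303.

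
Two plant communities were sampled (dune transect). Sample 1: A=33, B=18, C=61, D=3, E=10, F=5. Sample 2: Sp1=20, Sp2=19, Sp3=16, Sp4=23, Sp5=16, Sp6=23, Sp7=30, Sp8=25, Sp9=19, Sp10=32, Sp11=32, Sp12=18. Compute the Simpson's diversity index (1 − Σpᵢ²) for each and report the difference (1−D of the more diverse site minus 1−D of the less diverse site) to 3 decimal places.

0.223

Sample 1: N=130, proportions 0.25385, 0.13846, 0.46923, 0.02308, 0.07692, 0.03846, giving 1−D = 0.68828 (working shown to 5 dp, full precision carried).
Sample 2: N=273, proportions 0.07326, 0.0696, 0.05861, 0.08425, 0.05861, 0.08425, 0.10989, 0.09158, 0.0696, 0.11722, 0.11722, 0.06593, giving 1−D = 0.91159.
Difference = |0.68828 − 0.91159| = 0.22331, i.e. 0.223 to 3 decimal places.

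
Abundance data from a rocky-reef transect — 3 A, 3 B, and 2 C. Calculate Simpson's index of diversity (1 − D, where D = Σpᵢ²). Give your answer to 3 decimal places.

0.656

Total N = 3+3+2 = 8, so the proportions are 0.375, 0.375, 0.25 (working shown to 5 dp, full precision carried).
D = 0.375² + 0.375² + 0.25² = 0.14062 + 0.14062 + 0.06250 = 0.34375.
So 1 − D = 0.65625, i.e. 0.656 to 3 decimal places.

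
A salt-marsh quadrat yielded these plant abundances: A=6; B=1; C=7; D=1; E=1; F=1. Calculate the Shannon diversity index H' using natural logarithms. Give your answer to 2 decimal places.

1.40

Total N = 6+1+7+1+1+1 = 17, so the proportions are 0.3529, 0.0588, 0.4118, 0.0588, 0.0588, 0.0588 (working shown to 4 dp, full precision carried).
Each pᵢ ln pᵢ term: 0.3529×(-1.0415)=-0.3676, 0.0588×(-2.8332)=-0.1667, 0.4118×(-0.8873)=-0.3654, 0.0588×(-2.8332)=-0.1667, 0.0588×(-2.8332)=-0.1667, 0.0588×(-2.8332)=-0.1667.
Sum = -1.3996, so H' = 1.40.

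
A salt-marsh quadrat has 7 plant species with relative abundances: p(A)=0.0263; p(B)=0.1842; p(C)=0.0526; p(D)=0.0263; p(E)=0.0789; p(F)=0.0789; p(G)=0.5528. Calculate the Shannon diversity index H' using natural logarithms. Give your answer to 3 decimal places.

Each pᵢ ln pᵢ term (working shown to 5 dp, full precision carried): 0.0263×(-3.63819)=-0.09568, 0.1842×(-1.69173)=-0.31162, 0.0526×(-2.94504)=-0.15491, 0.0263×(-3.63819)=-0.09568, 0.0789×(-2.53957)=-0.20037, 0.0789×(-2.53957)=-0.20037, 0.5528×(-0.59276)=-0.32768.
Sum = -1.38632, so H' = 1.386.

1.386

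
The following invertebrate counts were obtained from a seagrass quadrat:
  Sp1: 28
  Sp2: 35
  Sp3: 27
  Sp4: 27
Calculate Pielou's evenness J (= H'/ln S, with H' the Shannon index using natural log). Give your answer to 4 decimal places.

0.9955

Total N = 28+35+27+27 = 117, so the proportions are 0.239316, 0.299145, 0.230769, 0.230769 (working shown to 6 dp, full precision carried).
H' = −Σ pᵢ ln pᵢ = −((-0.342215) + (-0.361016) + (-0.338385) + (-0.338385)) = 1.380002.
With S = 4 species, ln S = 1.386294, so J = 1.380002/1.386294 = 0.995461, i.e. 0.9955 to 4 decimal places.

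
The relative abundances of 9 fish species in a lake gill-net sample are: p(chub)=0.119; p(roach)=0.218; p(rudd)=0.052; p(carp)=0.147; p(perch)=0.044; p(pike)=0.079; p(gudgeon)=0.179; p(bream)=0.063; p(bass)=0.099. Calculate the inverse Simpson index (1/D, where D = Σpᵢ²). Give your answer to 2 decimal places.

D = 0.119² + 0.218² + 0.052² + 0.147² + 0.044² + 0.079² + 0.179² + 0.063² + 0.099² = 0.014161 + 0.047524 + 0.002704 + 0.021609 + 0.001936 + 0.006241 + 0.032041 + 0.003969 + 0.009801 = 0.139986 (working shown to 6 dp, full precision carried).
So 1/D = 7.1436, i.e. 7.14 to 2 decimal places.

7.14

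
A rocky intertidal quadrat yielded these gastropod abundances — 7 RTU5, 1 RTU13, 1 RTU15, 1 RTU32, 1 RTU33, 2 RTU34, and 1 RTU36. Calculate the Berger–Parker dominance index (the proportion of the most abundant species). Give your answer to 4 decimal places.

Total N = 7+1+1+1+1+2+1 = 14, so the proportions are 0.5, 0.071429, 0.071429, 0.071429, 0.071429, 0.142857, 0.071429 (working shown to 6 dp, full precision carried).
The largest proportion is 0.5, i.e. d = 0.5000 to 4 decimal places.

0.5000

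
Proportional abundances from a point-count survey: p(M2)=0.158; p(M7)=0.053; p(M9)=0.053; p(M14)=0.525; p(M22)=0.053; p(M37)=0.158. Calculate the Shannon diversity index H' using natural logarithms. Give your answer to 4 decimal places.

Each pᵢ ln pᵢ term (working shown to 6 dp, full precision carried): 0.158×(-1.845160)=-0.291535, 0.053×(-2.937463)=-0.155686, 0.053×(-2.937463)=-0.155686, 0.525×(-0.644357)=-0.338287, 0.053×(-2.937463)=-0.155686, 0.158×(-1.845160)=-0.291535.
Sum = -1.388415, so H' = 1.3884.

1.3884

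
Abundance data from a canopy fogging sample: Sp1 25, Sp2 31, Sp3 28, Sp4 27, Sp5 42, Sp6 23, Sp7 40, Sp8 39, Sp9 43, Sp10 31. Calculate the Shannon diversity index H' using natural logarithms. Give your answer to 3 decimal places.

Total N = 25+31+28+27+42+23+40+39+43+31 = 329, so the proportions are 0.07599, 0.09422, 0.08511, 0.08207, 0.12766, 0.06991, 0.12158, 0.11854, 0.1307, 0.09422 (working shown to 5 dp, full precision carried).
Each pᵢ ln pᵢ term: 0.07599×(-2.57718)=-0.19583, 0.09422×(-2.36207)=-0.22257, 0.08511×(-2.46385)=-0.20969, 0.08207×(-2.50022)=-0.20519, 0.12766×(-2.05839)=-0.26277, 0.06991×(-2.66056)=-0.18600, 0.12158×(-2.10718)=-0.25619, 0.11854×(-2.13250)=-0.25279, 0.1307×(-2.03486)=-0.26595, 0.09422×(-2.36207)=-0.22257.
Sum = -2.27955, so H' = 2.280.

2.280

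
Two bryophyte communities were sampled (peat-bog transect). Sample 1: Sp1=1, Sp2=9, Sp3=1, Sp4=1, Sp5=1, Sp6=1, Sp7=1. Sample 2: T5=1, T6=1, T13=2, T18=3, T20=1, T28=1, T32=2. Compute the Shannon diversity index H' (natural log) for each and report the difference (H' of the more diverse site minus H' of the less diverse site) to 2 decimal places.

0.46

Sample 1: N=15, proportions 0.0667, 0.6, 0.0667, 0.0667, 0.0667, 0.0667, 0.0667, giving H' = 1.3897 (working shown to 4 dp, full precision carried).
Sample 2: N=11, proportions 0.0909, 0.0909, 0.1818, 0.2727, 0.0909, 0.0909, 0.1818, giving H' = 1.8462.
Difference = |1.3897 − 1.8462| = 0.4565, i.e. 0.46 to 2 decimal places.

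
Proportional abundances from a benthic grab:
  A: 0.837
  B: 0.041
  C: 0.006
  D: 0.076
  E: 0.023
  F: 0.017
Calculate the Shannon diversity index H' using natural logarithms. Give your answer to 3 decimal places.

0.662

Each pᵢ ln pᵢ term (working shown to 5 dp, full precision carried): 0.837×(-0.17793)=-0.14893, 0.041×(-3.19418)=-0.13096, 0.006×(-5.11600)=-0.03070, 0.076×(-2.57702)=-0.19585, 0.023×(-3.77226)=-0.08676, 0.017×(-4.07454)=-0.06927.
Sum = -0.66247, so H' = 0.662.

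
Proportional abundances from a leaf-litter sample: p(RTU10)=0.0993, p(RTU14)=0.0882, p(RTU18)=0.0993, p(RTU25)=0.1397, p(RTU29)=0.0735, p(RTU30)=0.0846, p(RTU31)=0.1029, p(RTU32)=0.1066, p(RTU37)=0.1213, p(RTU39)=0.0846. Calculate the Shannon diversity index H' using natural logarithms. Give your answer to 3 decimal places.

Each pᵢ ln pᵢ term (working shown to 5 dp, full precision carried): 0.0993×(-2.30961)=-0.22934, 0.0882×(-2.42815)=-0.21416, 0.0993×(-2.30961)=-0.22934, 0.1397×(-1.96826)=-0.27497, 0.0735×(-2.61047)=-0.19187, 0.0846×(-2.46982)=-0.20895, 0.1029×(-2.27400)=-0.23399, 0.1066×(-2.23867)=-0.23864, 0.1213×(-2.10949)=-0.25588, 0.0846×(-2.46982)=-0.20895.
Sum = -2.28610, so H' = 2.286.

2.286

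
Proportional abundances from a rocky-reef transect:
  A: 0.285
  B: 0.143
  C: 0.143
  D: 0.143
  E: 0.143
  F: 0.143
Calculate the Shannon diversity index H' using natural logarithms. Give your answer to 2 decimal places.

Each pᵢ ln pᵢ term (working shown to 4 dp, full precision carried): 0.285×(-1.2553)=-0.3578, 0.143×(-1.9449)=-0.2781, 0.143×(-1.9449)=-0.2781, 0.143×(-1.9449)=-0.2781, 0.143×(-1.9449)=-0.2781, 0.143×(-1.9449)=-0.2781.
Sum = -1.7484, so H' = 1.75.

1.75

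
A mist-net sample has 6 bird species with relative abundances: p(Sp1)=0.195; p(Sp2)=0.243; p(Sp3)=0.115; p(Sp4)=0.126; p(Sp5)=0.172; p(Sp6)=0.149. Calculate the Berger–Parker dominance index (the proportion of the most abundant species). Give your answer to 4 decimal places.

0.2430

The largest proportion is 0.243, i.e. d = 0.2430 to 4 decimal places.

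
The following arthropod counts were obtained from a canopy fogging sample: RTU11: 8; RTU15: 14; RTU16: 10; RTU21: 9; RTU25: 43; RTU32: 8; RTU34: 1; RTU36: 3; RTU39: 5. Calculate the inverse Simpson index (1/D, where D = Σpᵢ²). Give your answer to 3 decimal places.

4.270

Total N = 8+14+10+9+43+8+1+3+5 = 101, so the proportions are 0.0792079, 0.1386139, 0.0990099, 0.0891089, 0.4257426, 0.0792079, 0.009901, 0.029703, 0.049505 (working shown to 7 dp, full precision carried).
D = 0.0792079² + 0.1386139² + 0.0990099² + 0.0891089² + 0.4257426² + 0.0792079² + 0.009901² + 0.029703² + 0.049505² = 0.0062739 + 0.0192138 + 0.0098030 + 0.0079404 + 0.1812567 + 0.0062739 + 0.0000980 + 0.0008823 + 0.0024507 = 0.2341927.
So 1/D = 4.26999, i.e. 4.270 to 3 decimal places.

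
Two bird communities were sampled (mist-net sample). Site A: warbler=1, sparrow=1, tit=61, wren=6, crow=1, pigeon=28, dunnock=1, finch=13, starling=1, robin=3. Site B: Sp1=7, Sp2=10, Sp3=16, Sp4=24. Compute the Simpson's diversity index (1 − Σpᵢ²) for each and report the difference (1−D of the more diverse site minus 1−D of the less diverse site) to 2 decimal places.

Site A: N=116, proportions 0.00862, 0.00862, 0.52586, 0.05172, 0.00862, 0.24138, 0.00862, 0.11207, 0.00862, 0.02586, giving 1−D = 0.64893 (working shown to 5 dp, full precision carried).
Site B: N=57, proportions 0.12281, 0.17544, 0.2807, 0.42105, giving 1−D = 0.69806.
Difference = |0.64893 − 0.69806| = 0.04913, i.e. 0.05 to 2 decimal places.

0.05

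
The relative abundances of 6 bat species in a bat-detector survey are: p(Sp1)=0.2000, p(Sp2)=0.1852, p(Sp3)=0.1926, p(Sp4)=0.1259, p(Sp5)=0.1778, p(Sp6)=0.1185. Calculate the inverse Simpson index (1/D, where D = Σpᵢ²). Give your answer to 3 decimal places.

5.784

D = 0.2² + 0.1852² + 0.1926² + 0.1259² + 0.1778² + 0.1185² = 0.0400000 + 0.0342990 + 0.0370948 + 0.0158508 + 0.0316128 + 0.0140422 = 0.1728997 (working shown to 7 dp, full precision carried).
So 1/D = 5.78370, i.e. 5.784 to 3 decimal places.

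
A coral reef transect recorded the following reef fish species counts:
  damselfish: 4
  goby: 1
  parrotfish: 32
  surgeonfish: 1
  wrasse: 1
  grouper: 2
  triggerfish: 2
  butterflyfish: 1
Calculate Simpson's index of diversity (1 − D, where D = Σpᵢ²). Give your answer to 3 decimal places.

Total N = 4+1+32+1+1+2+2+1 = 44, so the proportions are 0.09091, 0.02273, 0.72727, 0.02273, 0.02273, 0.04545, 0.04545, 0.02273 (working shown to 5 dp, full precision carried).
D = 0.09091² + 0.02273² + 0.72727² + 0.02273² + 0.02273² + 0.04545² + 0.04545² + 0.02273² = 0.00826 + 0.00052 + 0.52893 + 0.00052 + 0.00052 + 0.00207 + 0.00207 + 0.00052 = 0.54339.
So 1 − D = 0.45661, i.e. 0.457 to 3 decimal places.

0.457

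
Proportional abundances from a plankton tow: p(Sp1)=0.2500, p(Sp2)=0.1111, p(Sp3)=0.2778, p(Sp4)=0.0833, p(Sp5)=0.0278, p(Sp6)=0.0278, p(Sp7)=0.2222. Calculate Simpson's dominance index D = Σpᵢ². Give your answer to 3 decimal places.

D = 0.25² + 0.1111² + 0.2778² + 0.0833² + 0.0278² + 0.0278² + 0.2222² = 0.06250 + 0.01234 + 0.07717 + 0.00694 + 0.00077 + 0.00077 + 0.04937 = 0.20987 (working shown to 5 dp, full precision carried).
To 3 decimal places, D = 0.210.

0.210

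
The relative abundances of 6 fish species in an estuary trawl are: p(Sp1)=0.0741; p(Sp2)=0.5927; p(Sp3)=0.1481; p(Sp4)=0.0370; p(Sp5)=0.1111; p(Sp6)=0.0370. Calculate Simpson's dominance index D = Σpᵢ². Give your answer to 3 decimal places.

0.394

D = 0.0741² + 0.5927² + 0.1481² + 0.037² + 0.1111² + 0.037² = 0.00549 + 0.35129 + 0.02193 + 0.00137 + 0.01234 + 0.00137 = 0.39380 (working shown to 5 dp, full precision carried).
To 3 decimal places, D = 0.394.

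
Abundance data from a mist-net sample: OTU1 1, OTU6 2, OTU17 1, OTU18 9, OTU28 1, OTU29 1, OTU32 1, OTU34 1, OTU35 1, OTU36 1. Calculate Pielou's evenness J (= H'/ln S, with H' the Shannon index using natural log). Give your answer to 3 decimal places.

0.795

Total N = 1+2+1+9+1+1+1+1+1+1 = 19, so the proportions are 0.05263, 0.10526, 0.05263, 0.47368, 0.05263, 0.05263, 0.05263, 0.05263, 0.05263, 0.05263 (working shown to 5 dp, full precision carried).
H' = −Σ pᵢ ln pᵢ = −((-0.15497) + (-0.23698) + (-0.15497) + (-0.35394) + (-0.15497) + (-0.15497) + (-0.15497) + (-0.15497) + (-0.15497) + (-0.15497)) = 1.83069.
With S = 10 species, ln S = 2.30259, so J = 1.83069/2.30259 = 0.79506, i.e. 0.795 to 3 decimal places.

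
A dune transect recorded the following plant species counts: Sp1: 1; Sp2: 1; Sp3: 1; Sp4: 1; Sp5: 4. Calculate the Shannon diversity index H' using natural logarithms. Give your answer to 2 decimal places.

1.39

Total N = 1+1+1+1+4 = 8, so the proportions are 0.125, 0.125, 0.125, 0.125, 0.5 (working shown to 4 dp, full precision carried).
Each pᵢ ln pᵢ term: 0.125×(-2.0794)=-0.2599, 0.125×(-2.0794)=-0.2599, 0.125×(-2.0794)=-0.2599, 0.125×(-2.0794)=-0.2599, 0.5×(-0.6931)=-0.3466.
Sum = -1.3863, so H' = 1.39.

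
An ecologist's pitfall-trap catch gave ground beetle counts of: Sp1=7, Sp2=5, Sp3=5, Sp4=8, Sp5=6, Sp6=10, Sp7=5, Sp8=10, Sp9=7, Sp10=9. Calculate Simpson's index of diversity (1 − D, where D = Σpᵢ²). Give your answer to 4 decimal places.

Total N = 7+5+5+8+6+10+5+10+7+9 = 72, so the proportions are 0.097222, 0.069444, 0.069444, 0.111111, 0.083333, 0.138889, 0.069444, 0.138889, 0.097222, 0.125 (working shown to 6 dp, full precision carried).
D = 0.097222² + 0.069444² + 0.069444² + 0.111111² + 0.083333² + 0.138889² + 0.069444² + 0.138889² + 0.097222² + 0.125² = 0.009452 + 0.004823 + 0.004823 + 0.012346 + 0.006944 + 0.019290 + 0.004823 + 0.019290 + 0.009452 + 0.015625 = 0.106867.
So 1 − D = 0.893133, i.e. 0.8931 to 4 decimal places.

0.8931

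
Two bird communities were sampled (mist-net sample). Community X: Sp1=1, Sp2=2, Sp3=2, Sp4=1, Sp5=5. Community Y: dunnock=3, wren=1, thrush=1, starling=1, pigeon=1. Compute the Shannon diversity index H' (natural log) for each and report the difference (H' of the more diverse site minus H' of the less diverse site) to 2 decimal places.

Community X: N=11, proportions 0.0909, 0.1818, 0.1818, 0.0909, 0.4545, giving H' = 1.4143 (working shown to 4 dp, full precision carried).
Community Y: N=7, proportions 0.4286, 0.1429, 0.1429, 0.1429, 0.1429, giving H' = 1.4751.
Difference = |1.4143 − 1.4751| = 0.0608, i.e. 0.06 to 2 decimal places.

0.06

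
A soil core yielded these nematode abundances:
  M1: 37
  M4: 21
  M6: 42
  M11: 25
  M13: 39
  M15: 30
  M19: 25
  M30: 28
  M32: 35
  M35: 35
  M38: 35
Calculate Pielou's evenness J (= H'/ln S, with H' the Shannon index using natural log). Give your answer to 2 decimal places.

0.99

Total N = 37+21+42+25+39+30+25+28+35+35+35 = 352, so the proportions are 0.1051, 0.0597, 0.1193, 0.071, 0.1108, 0.0852, 0.071, 0.0795, 0.0994, 0.0994, 0.0994 (working shown to 4 dp, full precision carried).
H' = −Σ pᵢ ln pᵢ = −((-0.2368) + (-0.1682) + (-0.2537) + (-0.1878) + (-0.2438) + (-0.2099) + (-0.1878) + (-0.2014) + (-0.2295) + (-0.2295) + (-0.2295)) = 2.3779.
With S = 11 species, ln S = 2.3979, so J = 2.3779/2.3979 = 0.9916, i.e. 0.99 to 2 decimal places.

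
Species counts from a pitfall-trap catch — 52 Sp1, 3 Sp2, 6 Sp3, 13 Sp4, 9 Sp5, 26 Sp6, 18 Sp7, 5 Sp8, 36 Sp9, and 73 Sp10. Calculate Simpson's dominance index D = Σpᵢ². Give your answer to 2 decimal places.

Total N = 52+3+6+13+9+26+18+5+36+73 = 241, so the proportions are 0.2158, 0.0124, 0.0249, 0.0539, 0.0373, 0.1079, 0.0747, 0.0207, 0.1494, 0.3029 (working shown to 4 dp, full precision carried).
D = 0.2158² + 0.0124² + 0.0249² + 0.0539² + 0.0373² + 0.1079² + 0.0747² + 0.0207² + 0.1494² + 0.3029² = 0.0466 + 0.0002 + 0.0006 + 0.0029 + 0.0014 + 0.0116 + 0.0056 + 0.0004 + 0.0223 + 0.0918 = 0.1833.
To 2 decimal places, D = 0.18.

0.18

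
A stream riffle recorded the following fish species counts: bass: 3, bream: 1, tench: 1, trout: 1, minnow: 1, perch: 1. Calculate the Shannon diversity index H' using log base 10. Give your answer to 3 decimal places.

Total N = 3+1+1+1+1+1 = 8, so the proportions are 0.375, 0.125, 0.125, 0.125, 0.125, 0.125 (working shown to 5 dp, full precision carried).
Each pᵢ log₁₀ pᵢ term: 0.375×(-0.42597)=-0.15974, 0.125×(-0.90309)=-0.11289, 0.125×(-0.90309)=-0.11289, 0.125×(-0.90309)=-0.11289, 0.125×(-0.90309)=-0.11289, 0.125×(-0.90309)=-0.11289.
Sum = -0.72417, so H' = 0.724.

0.724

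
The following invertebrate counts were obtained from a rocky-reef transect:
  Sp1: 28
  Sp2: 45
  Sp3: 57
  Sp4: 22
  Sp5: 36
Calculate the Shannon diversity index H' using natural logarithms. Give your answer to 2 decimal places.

1.56

Total N = 28+45+57+22+36 = 188, so the proportions are 0.1489, 0.2394, 0.3032, 0.117, 0.1915 (working shown to 4 dp, full precision carried).
Each pᵢ ln pᵢ term: 0.1489×(-1.9042)=-0.2836, 0.2394×(-1.4298)=-0.3422, 0.3032×(-1.1934)=-0.3618, 0.117×(-2.1454)=-0.2511, 0.1915×(-1.6529)=-0.3165.
Sum = -1.5552, so H' = 1.56.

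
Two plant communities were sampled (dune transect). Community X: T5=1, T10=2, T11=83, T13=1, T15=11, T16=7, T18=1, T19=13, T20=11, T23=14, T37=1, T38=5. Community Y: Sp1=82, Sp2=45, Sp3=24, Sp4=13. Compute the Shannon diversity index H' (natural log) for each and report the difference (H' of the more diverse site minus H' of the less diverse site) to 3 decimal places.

0.408

Community X: N=150, proportions 0.00667, 0.01333, 0.55333, 0.00667, 0.07333, 0.04667, 0.00667, 0.08667, 0.07333, 0.09333, 0.00667, 0.03333, giving H' = 1.59155 (working shown to 5 dp, full precision carried).
Community Y: N=164, proportions 0.5, 0.27439, 0.14634, 0.07927, giving H' = 1.18360.
Difference = |1.59155 − 1.18360| = 0.40795, i.e. 0.408 to 3 decimal places.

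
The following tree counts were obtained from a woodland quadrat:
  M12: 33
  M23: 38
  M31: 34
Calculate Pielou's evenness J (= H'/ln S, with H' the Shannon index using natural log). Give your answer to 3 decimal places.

Total N = 33+38+34 = 105, so the proportions are 0.31429, 0.3619, 0.32381 (working shown to 5 dp, full precision carried).
H' = −Σ pᵢ ln pᵢ = −((-0.36377) + (-0.36783) + (-0.36513)) = 1.09673.
With S = 3 species, ln S = 1.09861, so J = 1.09673/1.09861 = 0.99829, i.e. 0.998 to 3 decimal places.

0.998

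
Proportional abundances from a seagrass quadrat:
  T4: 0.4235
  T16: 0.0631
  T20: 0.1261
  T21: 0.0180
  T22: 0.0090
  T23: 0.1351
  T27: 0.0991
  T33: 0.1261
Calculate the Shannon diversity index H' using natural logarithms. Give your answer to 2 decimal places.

1.67

Each pᵢ ln pᵢ term (working shown to 4 dp, full precision carried): 0.4235×(-0.8592)=-0.3639, 0.0631×(-2.7630)=-0.1743, 0.1261×(-2.0707)=-0.2611, 0.018×(-4.0174)=-0.0723, 0.009×(-4.7105)=-0.0424, 0.1351×(-2.0017)=-0.2704, 0.0991×(-2.3116)=-0.2291, 0.1261×(-2.0707)=-0.2611.
Sum = -1.6747, so H' = 1.67.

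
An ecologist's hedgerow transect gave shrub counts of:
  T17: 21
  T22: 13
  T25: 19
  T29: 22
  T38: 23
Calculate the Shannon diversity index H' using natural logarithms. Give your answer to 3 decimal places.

1.592

Total N = 21+13+19+22+23 = 98, so the proportions are 0.21429, 0.13265, 0.19388, 0.22449, 0.23469 (working shown to 5 dp, full precision carried).
Each pᵢ ln pᵢ term: 0.21429×(-1.54045)=-0.33010, 0.13265×(-2.02002)=-0.26796, 0.19388×(-1.64053)=-0.31806, 0.22449×(-1.49393)=-0.33537, 0.23469×(-1.44947)=-0.34018.
Sum = -1.59167, so H' = 1.592.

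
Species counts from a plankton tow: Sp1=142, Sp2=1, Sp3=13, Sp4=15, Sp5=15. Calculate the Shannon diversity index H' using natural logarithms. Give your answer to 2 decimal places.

0.83

Total N = 142+1+13+15+15 = 186, so the proportions are 0.7634, 0.0054, 0.0699, 0.0806, 0.0806 (working shown to 4 dp, full precision carried).
Each pᵢ ln pᵢ term: 0.7634×(-0.2699)=-0.2061, 0.0054×(-5.2257)=-0.0281, 0.0699×(-2.6608)=-0.1860, 0.0806×(-2.5177)=-0.2030, 0.0806×(-2.5177)=-0.2030.
Sum = -0.8262, so H' = 0.83.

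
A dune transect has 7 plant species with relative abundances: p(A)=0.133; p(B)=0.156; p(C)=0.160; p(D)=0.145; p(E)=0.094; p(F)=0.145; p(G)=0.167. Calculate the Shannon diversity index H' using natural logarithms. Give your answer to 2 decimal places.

1.93

Each pᵢ ln pᵢ term (working shown to 4 dp, full precision carried): 0.133×(-2.0174)=-0.2683, 0.156×(-1.8579)=-0.2898, 0.16×(-1.8326)=-0.2932, 0.145×(-1.9310)=-0.2800, 0.094×(-2.3645)=-0.2223, 0.145×(-1.9310)=-0.2800, 0.167×(-1.7898)=-0.2989.
Sum = -1.9325, so H' = 1.93.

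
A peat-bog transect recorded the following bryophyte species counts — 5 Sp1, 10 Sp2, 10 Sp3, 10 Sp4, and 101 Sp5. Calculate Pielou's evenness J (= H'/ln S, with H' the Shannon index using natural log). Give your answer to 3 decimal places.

0.570

Total N = 5+10+10+10+101 = 136, so the proportions are 0.03676, 0.07353, 0.07353, 0.07353, 0.74265 (working shown to 5 dp, full precision carried).
H' = −Σ pᵢ ln pᵢ = −((-0.12144) + (-0.19192) + (-0.19192) + (-0.19192) + (-0.22096)) = 0.91816.
With S = 5 species, ln S = 1.60944, so J = 0.91816/1.60944 = 0.57048, i.e. 0.570 to 3 decimal places.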